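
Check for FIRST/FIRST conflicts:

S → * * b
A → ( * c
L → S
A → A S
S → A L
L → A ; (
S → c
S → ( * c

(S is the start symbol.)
Yes. S → A L / S → '(' '*' c on { '(' }; A → '(' '*' c / A → A S on { '(' }; L → S / L → A ';' '(' on { '(' }

A FIRST/FIRST conflict occurs when two productions N → α and N → β for the same non-terminal have FIRST(α) ∩ FIRST(β) ≠ ∅ (with ε ∈ FIRST of a nullable right-hand side, so two nullable alternatives also conflict).

FIRST sets of the non-terminals at (or reachable through a nullable prefix from) the front of some alternative:
  FIRST(A) = { '(' }
  FIRST(S) = { '(', '*', 'c' }

Productions for S:
  S → * * b: FIRST = { '*' }
  S → A L: FIRST = { '(' }
  S → c: FIRST = { 'c' }
  S → ( * c: FIRST = { '(' }
Productions for A:
  A → ( * c: FIRST = { '(' }
  A → A S: FIRST = { '(' }
Productions for L:
  L → S: FIRST = { '(', '*', 'c' }
  L → A ; (: FIRST = { '(' }

Conflict for S: S → A L and S → ( * c
  Overlap: { '(' }
Conflict for A: A → ( * c and A → A S
  Overlap: { '(' }
Conflict for L: L → S and L → A ; (
  Overlap: { '(' }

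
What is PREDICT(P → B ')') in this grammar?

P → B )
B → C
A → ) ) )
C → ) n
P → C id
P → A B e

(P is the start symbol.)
{ ')' }

PREDICT(P → B ')') = (FIRST(RHS) \ {ε}) ∪ (FOLLOW(P) if ε ∈ FIRST(RHS), i.e. RHS ⇒* ε)
FIRST(B) = { ')' }
FIRST(B ')') = { ')' }
ε ∉ FIRST(B ')'), so FOLLOW(P) is not added.
PREDICT(P → B ')') = { ')' }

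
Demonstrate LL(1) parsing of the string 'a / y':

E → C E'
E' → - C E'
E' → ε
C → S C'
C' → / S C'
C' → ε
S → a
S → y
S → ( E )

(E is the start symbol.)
LL(1) parsing maintains a stack (initially the start symbol over $) and the input. At each step: if the stack top is a terminal, match it against the current input token; if it is a non-terminal N, replace it with the RHS of M[N, lookahead] (the unique production whose predict set contains the lookahead).

Stack is shown with the top on the left.

Stack        Input    Action
----------------------------
E $          a / y $  output E → C E'
C E' $       a / y $  output C → S C'
S C' E' $    a / y $  output S → a
a C' E' $    a / y $  match 'a'
C' E' $      / y $    output C' → / S C'
/ S C' E' $  / y $    match '/'
S C' E' $    y $      output S → y
y C' E' $    y $      match 'y'
C' E' $      $        output C' → ε
E' $         $        output E' → ε
$            $        accept

The string is accepted.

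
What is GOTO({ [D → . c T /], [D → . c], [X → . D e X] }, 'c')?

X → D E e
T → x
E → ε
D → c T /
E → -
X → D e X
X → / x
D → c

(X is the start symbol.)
{ [D → c . T /], [D → c .], [T → . x] }

GOTO(I, 'c') = CLOSURE({ [A → αX.β] : [A → α.Xβ] ∈ I, X = 'c' })

Items with dot before 'c', with the dot advanced:
  [D → . c] → [D → c .]
  [D → . c T /] → [D → c . T /]
Closure of the advanced items:
  [D → c . T /] has the dot before T: add [T → . x]

GOTO = { [D → c . T /], [D → c .], [T → . x] }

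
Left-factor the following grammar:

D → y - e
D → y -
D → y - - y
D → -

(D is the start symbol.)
Left-factoring transforms A → αβ₁ | αβ₂ into A → αA' and A' → β₁ | β₂
(α is the longest common prefix among the alternatives). Repeat until
no nonterminal has two alternatives with a common prefix.

Round 1: D has alternatives sharing prefix 'y -'. Introduce D': D → y - D'
  Add: D' → e
  Add: D' → ε
  Add: D' → - y

No remaining common prefixes — done.

Resulting grammar:
D → y - D'
D' → e
D' → ε
D' → - y
D → -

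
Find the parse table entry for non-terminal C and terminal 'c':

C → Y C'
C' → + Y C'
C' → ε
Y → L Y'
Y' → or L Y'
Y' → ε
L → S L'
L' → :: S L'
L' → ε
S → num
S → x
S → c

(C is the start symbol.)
To find M[C, 'c'], we find productions for C where 'c' is in the predict set (PREDICT(N → α) = (FIRST(α) \ {ε}) ∪ (FOLLOW(N) if α ⇒* ε)).

Relevant sets:
  FIRST(Y) = { 'c', 'num', 'x' }

C → Y C': PREDICT = { 'c', 'num', 'x' }
  'c' is in predict set, so this production goes in M[C, 'c']

M[C, 'c'] = C → Y C'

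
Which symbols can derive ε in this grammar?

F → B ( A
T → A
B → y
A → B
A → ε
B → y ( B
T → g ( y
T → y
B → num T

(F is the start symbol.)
{ 'A', 'T' }

A non-terminal is nullable if it can derive ε (the empty string): either it has an ε-production, or it has a production whose right-hand side consists entirely of nullable non-terminals.

ε-productions: A → ε
So A is immediately nullable.
T → A: every symbol on the right is nullable, so T is nullable too.
No further non-terminal can be added: every production for the remaining non-terminals contains a terminal or a non-nullable non-terminal.
Nullable = { 'A', 'T' }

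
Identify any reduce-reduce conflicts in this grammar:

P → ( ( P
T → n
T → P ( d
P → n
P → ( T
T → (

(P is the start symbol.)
A reduce-reduce conflict occurs when an LR(0) state has two complete items [A → α .] and [B → β .] — both call for a reduction, and with no lookahead the parser cannot choose between them.

Augment with P' → P and build the canonical LR(0) collection (I0 = CLOSURE({[P' → . P]}), then GOTO on every symbol after a dot until no new states appear). It has 11 states:
  I0: { [P → . ( ( P], [P → . ( T], [P → . n], [P' → . P] }  — shift
  I1: { [P → ( . ( P], [P → ( . T], [P → . ( ( P], [P → . ( T], [P → . n], [T → . (], [T → . P ( d], [T → . n] }  — shift
  I2: { [P' → P .] }  — accept
  I3: { [P → n .] }  — reduce
  I4: { [P → ( ( . P], [P → ( . ( P], [P → ( . T], [P → . ( ( P], [P → . ( T], [P → . n], [T → ( .], [T → . (], [T → . P ( d], [T → . n] }  — shift, reduce
  I5: { [T → P . ( d] }  — shift
  I6: { [P → ( T .] }  — reduce
  I7: { [P → n .], [T → n .] }  — 2 reduces
  I8: { [T → P ( . d] }  — shift
  I9: { [T → P ( d .] }  — reduce
  I10: { [P → ( ( P .], [T → P . ( d] }  — shift, reduce

I7 contains complete items [P → n .], [T → n .] — reduce-reduce conflict.

Answer: Yes — I7: [P → n .] vs [T → n .]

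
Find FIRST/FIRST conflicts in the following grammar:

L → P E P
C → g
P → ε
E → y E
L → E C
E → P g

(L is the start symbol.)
FIRST sets of the non-terminals at (or reachable through a nullable prefix from) the front of some alternative:
  FIRST(P) = { ε }
  FIRST(E) = { 'g', 'y' }

Productions for L:
  L → P E P: FIRST = { 'g', 'y' }
  L → E C: FIRST = { 'g', 'y' }
Productions for E:
  E → y E: FIRST = { 'y' }
  E → P g: FIRST = { 'g' }
C, P have only one production, so no FIRST/FIRST conflict is possible there.

Conflict for L: L → P E P and L → E C
  Overlap: { 'g', 'y' }

Answer: Yes. L → P E P / L → E C on { 'g', 'y' }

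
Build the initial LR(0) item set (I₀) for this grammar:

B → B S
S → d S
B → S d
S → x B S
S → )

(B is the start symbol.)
First, augment the grammar with B' → B
I₀ = CLOSURE({ [B' → . B] }):
  [B' → . B] has the dot before B: add [B → . B S], [B → . S d]
  [B → . S d] has the dot before S: add [S → . d S], [S → . x B S], [S → . )]
No further items can be added.

I₀ = { [B → . B S], [B → . S d], [B' → . B], [S → . )], [S → . d S], [S → . x B S] }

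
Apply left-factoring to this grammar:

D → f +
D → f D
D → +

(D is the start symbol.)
Left-factoring transforms A → αβ₁ | αβ₂ into A → αA' and A' → β₁ | β₂
(α is the longest common prefix among the alternatives). Repeat until
no nonterminal has two alternatives with a common prefix.

Round 1: D has alternatives sharing prefix 'f'. Introduce D': D → f D'
  Add: D' → +
  Add: D' → D

No remaining common prefixes — done.

Resulting grammar:
D → f D'
D' → +
D' → D
D → +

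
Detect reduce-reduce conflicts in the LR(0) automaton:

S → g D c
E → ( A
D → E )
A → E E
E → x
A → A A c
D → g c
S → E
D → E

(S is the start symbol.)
A reduce-reduce conflict occurs when an LR(0) state has two complete items [A → α .] and [B → β .] — both call for a reduction, and with no lookahead the parser cannot choose between them.

Augment with S' → S and build the canonical LR(0) collection (I0 = CLOSURE({[S' → . S]}), then GOTO on every symbol after a dot until no new states appear). It has 17 states:
  I0: { [E → . ( A], [E → . x], [S → . E], [S → . g D c], [S' → . S] }  — shift
  I1: { [A → . A A c], [A → . E E], [E → ( . A], [E → . ( A], [E → . x] }  — shift
  I2: { [S → E .] }  — reduce
  I3: { [S' → S .] }  — accept
  I4: { [D → . E )], [D → . E], [D → . g c], [E → . ( A], [E → . x], [S → g . D c] }  — shift
  I5: { [E → x .] }  — reduce
  I6: { [S → g D . c] }  — shift
  I7: { [D → E . )], [D → E .] }  — shift, reduce
  I8: { [D → g . c] }  — shift
  I9: { [D → g c .] }  — reduce
  I10: { [D → E ) .] }  — reduce
  I11: { [S → g D c .] }  — reduce
  I12: { [A → . A A c], [A → . E E], [A → A . A c], [E → ( A .], [E → . ( A], [E → . x] }  — shift, reduce
  I13: { [A → E . E], [E → . ( A], [E → . x] }  — shift
  I14: { [A → E E .] }  — reduce
  I15: { [A → . A A c], [A → . E E], [A → A . A c], [A → A A . c], [E → . ( A], [E → . x] }  — shift
  I16: { [A → A A c .] }  — reduce

No state contains more than one complete item.

Answer: No reduce-reduce conflicts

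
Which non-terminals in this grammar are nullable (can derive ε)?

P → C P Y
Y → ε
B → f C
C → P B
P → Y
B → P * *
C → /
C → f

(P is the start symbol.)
{ 'P', 'Y' }

ε-productions: Y → ε
So Y is immediately nullable.
P → Y: every symbol on the right is nullable, so P is nullable too.
No further non-terminal can be added: every production for the remaining non-terminals contains a terminal or a non-nullable non-terminal.
Nullable = { 'P', 'Y' }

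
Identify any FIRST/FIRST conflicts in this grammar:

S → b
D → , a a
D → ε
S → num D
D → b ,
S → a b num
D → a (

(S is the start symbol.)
No FIRST/FIRST conflicts.

Productions for S:
  S → b: FIRST = { 'b' }
  S → num D: FIRST = { 'num' }
  S → a b num: FIRST = { 'a' }
Productions for D:
  D → , a a: FIRST = { ',' }
  D → ε: FIRST = { ε }
  D → b ,: FIRST = { 'b' }
  D → a (: FIRST = { 'a' }

All alternatives of each non-terminal have pairwise disjoint FIRST sets.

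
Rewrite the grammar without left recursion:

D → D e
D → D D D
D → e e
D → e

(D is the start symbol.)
D → e e D'
D → e D'
D' → e D'
D' → D D D'
D' → ε

D is directly left-recursive. The standard transformation for
  A → A α₁ | ... | A α_m | β₁ | ... | β_n
is
  A  → β₁ A' | ... | β_n A'
  A' → α₁ A' | ... | α_m A' | ε

D → e e becomes D → e e D'
D → e becomes D → e D'
D → D e becomes D' → e D'
D → D D D becomes D' → D D D'
Add D' → ε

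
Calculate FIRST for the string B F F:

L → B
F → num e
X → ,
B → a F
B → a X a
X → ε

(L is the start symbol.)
{ 'a' }

FIRST sets of the non-terminals involved (from the grammar, by fixed-point iteration):
  FIRST(B) = { 'a' }

To compute FIRST(B F F), process the symbols left to right:
Symbol B is a non-terminal. Add FIRST(B) \ {ε} = { 'a' }
B is not nullable (ε ∉ FIRST(B)), so stop here.
FIRST(B F F) = { 'a' }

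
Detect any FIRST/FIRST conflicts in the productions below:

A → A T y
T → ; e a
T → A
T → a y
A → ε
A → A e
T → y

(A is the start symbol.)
FIRST sets of the non-terminals at (or reachable through a nullable prefix from) the front of some alternative:
  FIRST(A) = { ';', 'a', 'e', 'y', ε }
  FIRST(T) = { ';', 'a', 'e', 'y', ε }

Productions for A:
  A → A T y: FIRST = { ';', 'a', 'e', 'y' }
  A → ε: FIRST = { ε }
  A → A e: FIRST = { ';', 'a', 'e', 'y' }
Productions for T:
  T → ; e a: FIRST = { ';' }
  T → A: FIRST = { ';', 'a', 'e', 'y', ε }
  T → a y: FIRST = { 'a' }
  T → y: FIRST = { 'y' }

Conflict for A: A → A T y and A → A e
  Overlap: { ';', 'a', 'e', 'y' }
Conflict for T: T → ; e a and T → A
  Overlap: { ';' }
Conflict for T: T → A and T → a y
  Overlap: { 'a' }
Conflict for T: T → A and T → y
  Overlap: { 'y' }

Answer: Yes. A → A T y / A → A e on { ';', 'a', 'e', 'y' }; T → ';' e a / T → A on { ';' }; T → A / T → a y on { 'a' }; T → A / T → y on { 'y' }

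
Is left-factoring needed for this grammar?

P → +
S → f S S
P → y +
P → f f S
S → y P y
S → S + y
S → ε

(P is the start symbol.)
No, left-factoring is not needed

Left-factoring is needed when two productions for the same non-terminal
share a common prefix on the right-hand side.

Productions for P:
  P → +
  P → y +
  P → f f S
Productions for S:
  S → f S S
  S → y P y
  S → S + y
  S → ε

No common prefixes found.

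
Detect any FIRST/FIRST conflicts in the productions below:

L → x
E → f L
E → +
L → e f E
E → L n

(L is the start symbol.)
A FIRST/FIRST conflict occurs when two productions N → α and N → β for the same non-terminal have FIRST(α) ∩ FIRST(β) ≠ ∅ (with ε ∈ FIRST of a nullable right-hand side, so two nullable alternatives also conflict).

FIRST sets of the non-terminals at (or reachable through a nullable prefix from) the front of some alternative:
  FIRST(L) = { 'e', 'x' }

Productions for L:
  L → x: FIRST = { 'x' }
  L → e f E: FIRST = { 'e' }
Productions for E:
  E → f L: FIRST = { 'f' }
  E → +: FIRST = { '+' }
  E → L n: FIRST = { 'e', 'x' }

All alternatives of each non-terminal have pairwise disjoint FIRST sets.

Answer: No FIRST/FIRST conflicts.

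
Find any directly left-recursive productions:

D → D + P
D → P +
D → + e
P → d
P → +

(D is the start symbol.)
Direct left recursion occurs when N → N α for some non-terminal N (the right-hand side begins with the left-hand side itself).

D → D + P: LEFT RECURSIVE (starts with D)
D → P +: starts with P
D → + e: starts with '+'
P → d: starts with d
P → +: starts with '+'

The grammar has direct left recursion on: D.

Answer: Yes, D is left-recursive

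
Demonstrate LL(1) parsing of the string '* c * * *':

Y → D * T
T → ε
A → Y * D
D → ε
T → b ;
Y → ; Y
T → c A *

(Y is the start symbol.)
LL(1) parsing maintains a stack (initially the start symbol over $) and the input. At each step: if the stack top is a terminal, match it against the current input token; if it is a non-terminal N, replace it with the RHS of M[N, lookahead] (the unique production whose predict set contains the lookahead).

Stack is shown with the top on the left.

Stack          Input        Action
----------------------------------
Y $            * c * * * $  output Y → D * T
D * T $        * c * * * $  output D → ε
* T $          * c * * * $  match '*'
T $            c * * * $    output T → c A *
c A * $        c * * * $    match 'c'
A * $          * * * $      output A → Y * D
Y * D * $      * * * $      output Y → D * T
D * T * D * $  * * * $      output D → ε
* T * D * $    * * * $      match '*'
T * D * $      * * $        output T → ε
* D * $        * * $        match '*'
D * $          * $          output D → ε
* $            * $          match '*'
$              $            accept

The string is accepted.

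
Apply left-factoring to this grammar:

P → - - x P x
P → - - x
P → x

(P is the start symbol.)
P → - - x P'
P' → P x
P' → ε
P → x

Left-factoring transforms A → αβ₁ | αβ₂ into A → αA' and A' → β₁ | β₂
(α is the longest common prefix among the alternatives). Repeat until
no nonterminal has two alternatives with a common prefix.

Round 1: P has alternatives sharing prefix '- - x'. Introduce P': P → - - x P'
  Add: P' → P x
  Add: P' → ε

No remaining common prefixes — done.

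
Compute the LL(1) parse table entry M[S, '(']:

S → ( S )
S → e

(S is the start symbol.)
S → ( S )

To find M[S, '('], we find productions for S where '(' is in the predict set (PREDICT(N → α) = (FIRST(α) \ {ε}) ∪ (FOLLOW(N) if α ⇒* ε)).

S → ( S ): PREDICT = { '(' }
  '(' is in predict set, so this production goes in M[S, '(']
S → e: PREDICT = { 'e' }

M[S, '('] = S → ( S )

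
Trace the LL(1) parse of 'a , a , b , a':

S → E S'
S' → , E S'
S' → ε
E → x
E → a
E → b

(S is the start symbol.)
Stack is shown with the top on the left.

Stack     Input            Action
---------------------------------
S $       a , a , b , a $  output S → E S'
E S' $    a , a , b , a $  output E → a
a S' $    a , a , b , a $  match 'a'
S' $      , a , b , a $    output S' → , E S'
, E S' $  , a , b , a $    match ','
E S' $    a , b , a $      output E → a
a S' $    a , b , a $      match 'a'
S' $      , b , a $        output S' → , E S'
, E S' $  , b , a $        match ','
E S' $    b , a $          output E → b
b S' $    b , a $          match 'b'
S' $      , a $            output S' → , E S'
, E S' $  , a $            match ','
E S' $    a $              output E → a
a S' $    a $              match 'a'
S' $      $                output S' → ε
$         $                accept

The string is accepted.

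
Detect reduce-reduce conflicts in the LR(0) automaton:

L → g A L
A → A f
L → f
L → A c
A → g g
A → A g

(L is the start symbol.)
A reduce-reduce conflict occurs when an LR(0) state has two complete items [A → α .] and [B → β .] — both call for a reduction, and with no lookahead the parser cannot choose between them.

Augment with L' → L and build the canonical LR(0) collection (I0 = CLOSURE({[L' → . L]}), then GOTO on every symbol after a dot until no new states appear). It has 14 states:
  I0: { [A → . A f], [A → . A g], [A → . g g], [L → . A c], [L → . f], [L → . g A L], [L' → . L] }  — shift
  I1: { [A → A . f], [A → A . g], [L → A . c] }  — shift
  I2: { [L' → L .] }  — accept
  I3: { [L → f .] }  — reduce
  I4: { [A → . A f], [A → . A g], [A → . g g], [A → g . g], [L → g . A L] }  — shift
  I5: { [A → . A f], [A → . A g], [A → . g g], [A → A . f], [A → A . g], [L → . A c], [L → . f], [L → . g A L], [L → g A . L] }  — shift
  I6: { [A → g . g], [A → g g .] }  — shift, reduce
  I7: { [A → g g .] }  — reduce
  I8: { [L → g A L .] }  — reduce
  I9: { [A → A f .], [L → f .] }  — 2 reduces
  I10: { [A → . A f], [A → . A g], [A → . g g], [A → A g .], [A → g . g], [L → g . A L] }  — shift, reduce
  I11: { [L → A c .] }  — reduce
  I12: { [A → A f .] }  — reduce
  I13: { [A → A g .] }  — reduce

I9 contains complete items [A → A f .], [L → f .] — reduce-reduce conflict.

Answer: Yes — I9: [A → A f .] vs [L → f .]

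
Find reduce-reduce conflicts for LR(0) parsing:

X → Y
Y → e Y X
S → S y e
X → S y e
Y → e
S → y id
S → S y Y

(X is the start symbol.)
Yes — I11: [S → S y e .] vs [X → S y e .]

Augment with X' → X and build the canonical LR(0) collection (I0 = CLOSURE({[X' → . X]}), then GOTO on every symbol after a dot until no new states appear). It has 12 states:
  I0: { [S → . S y Y], [S → . S y e], [S → . y id], [X → . S y e], [X → . Y], [X' → . X], [Y → . e Y X], [Y → . e] }  — shift
  I1: { [S → S . y Y], [S → S . y e], [X → S . y e] }  — shift
  I2: { [X' → X .] }  — accept
  I3: { [X → Y .] }  — reduce
  I4: { [Y → . e Y X], [Y → . e], [Y → e . Y X], [Y → e .] }  — shift, reduce
  I5: { [S → y . id] }  — shift
  I6: { [S → y id .] }  — reduce
  I7: { [S → . S y Y], [S → . S y e], [S → . y id], [X → . S y e], [X → . Y], [Y → . e Y X], [Y → . e], [Y → e Y . X] }  — shift
  I8: { [Y → e Y X .] }  — reduce
  I9: { [S → S y . Y], [S → S y . e], [X → S y . e], [Y → . e Y X], [Y → . e] }  — shift
  I10: { [S → S y Y .] }  — reduce
  I11: { [S → S y e .], [X → S y e .], [Y → . e Y X], [Y → . e], [Y → e . Y X], [Y → e .] }  — shift, 3 reduces

I11 contains complete items [S → S y e .], [X → S y e .], [Y → e .] — reduce-reduce conflict.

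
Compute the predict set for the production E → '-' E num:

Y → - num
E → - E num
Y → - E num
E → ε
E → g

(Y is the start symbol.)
PREDICT(E → '-' E num) = (FIRST(RHS) \ {ε}) ∪ (FOLLOW(E) if ε ∈ FIRST(RHS), i.e. RHS ⇒* ε)
FIRST('-' E num) = { '-' }
ε ∉ FIRST('-' E num), so FOLLOW(E) is not added.
PREDICT(E → '-' E num) = { '-' }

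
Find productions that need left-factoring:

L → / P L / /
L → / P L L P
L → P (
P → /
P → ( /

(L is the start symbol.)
Yes, L has productions with common prefix '/ P L'

Left-factoring is needed when two productions for the same non-terminal
share a common prefix on the right-hand side.

Productions for L:
  L → / P L / /
  L → / P L L P
  L → P (
Productions for P:
  P → /
  P → ( /

Found common prefix '/ P L' in productions for L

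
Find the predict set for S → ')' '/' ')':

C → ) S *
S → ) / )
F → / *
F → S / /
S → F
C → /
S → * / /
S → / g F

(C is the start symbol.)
PREDICT(S → ')' '/' ')') = (FIRST(RHS) \ {ε}) ∪ (FOLLOW(S) if ε ∈ FIRST(RHS), i.e. RHS ⇒* ε)
FIRST(')' '/' ')') = { ')' }
ε ∉ FIRST(')' '/' ')'), so FOLLOW(S) is not added.
PREDICT(S → ')' '/' ')') = { ')' }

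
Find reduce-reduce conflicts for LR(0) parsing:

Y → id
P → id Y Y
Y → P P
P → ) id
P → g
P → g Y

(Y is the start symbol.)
Augment with Y' → Y and build the canonical LR(0) collection (I0 = CLOSURE({[Y' → . Y]}), then GOTO on every symbol after a dot until no new states appear). It has 12 states:
  I0: { [P → . ) id], [P → . g Y], [P → . g], [P → . id Y Y], [Y → . P P], [Y → . id], [Y' → . Y] }  — shift
  I1: { [P → ) . id] }  — shift
  I2: { [P → . ) id], [P → . g Y], [P → . g], [P → . id Y Y], [Y → P . P] }  — shift
  I3: { [Y' → Y .] }  — accept
  I4: { [P → . ) id], [P → . g Y], [P → . g], [P → . id Y Y], [P → g . Y], [P → g .], [Y → . P P], [Y → . id] }  — shift, reduce
  I5: { [P → . ) id], [P → . g Y], [P → . g], [P → . id Y Y], [P → id . Y Y], [Y → . P P], [Y → . id], [Y → id .] }  — shift, reduce
  I6: { [P → . ) id], [P → . g Y], [P → . g], [P → . id Y Y], [P → id Y . Y], [Y → . P P], [Y → . id] }  — shift
  I7: { [P → id Y Y .] }  — reduce
  I8: { [P → g Y .] }  — reduce
  I9: { [Y → P P .] }  — reduce
  I10: { [P → . ) id], [P → . g Y], [P → . g], [P → . id Y Y], [P → id . Y Y], [Y → . P P], [Y → . id] }  — shift
  I11: { [P → ) id .] }  — reduce

No state contains more than one complete item.

Answer: No reduce-reduce conflicts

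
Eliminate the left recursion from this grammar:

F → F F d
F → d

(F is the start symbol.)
F → d F'
F' → F d F'
F' → ε

F is directly left-recursive. The standard transformation for
  A → A α₁ | ... | A α_m | β₁ | ... | β_n
is
  A  → β₁ A' | ... | β_n A'
  A' → α₁ A' | ... | α_m A' | ε

F → d becomes F → d F'
F → F F d becomes F' → F d F'
Add F' → ε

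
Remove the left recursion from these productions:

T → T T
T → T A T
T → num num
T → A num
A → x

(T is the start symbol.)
T is directly left-recursive. The standard transformation for
  A → A α₁ | ... | A α_m | β₁ | ... | β_n
is
  A  → β₁ A' | ... | β_n A'
  A' → α₁ A' | ... | α_m A' | ε

T → num num becomes T → num num T'
T → A num becomes T → A num T'
T → T T becomes T' → T T'
T → T A T becomes T' → A T T'
Add T' → ε

Productions for other non-terminals are unchanged:
  A → x

Resulting grammar:
T → num num T'
T → A num T'
T' → T T'
T' → A T T'
T' → ε
A → x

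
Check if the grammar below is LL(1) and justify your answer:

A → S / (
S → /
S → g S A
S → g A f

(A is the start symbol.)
No. Predict set conflict for S: { 'g' }

A grammar is LL(1) if for each non-terminal N with multiple productions, the predict sets of those productions are pairwise disjoint, where PREDICT(N → α) = (FIRST(α) \ {ε}) ∪ (FOLLOW(N) if α ⇒* ε).

For S:
  PREDICT(S → '/') = { '/' }
  PREDICT(S → g S A) = { 'g' }
  PREDICT(S → g A f) = { 'g' }
A has a single production, so nothing to check there.

Conflict found: Predict set conflict for S: { 'g' }
The grammar is NOT LL(1).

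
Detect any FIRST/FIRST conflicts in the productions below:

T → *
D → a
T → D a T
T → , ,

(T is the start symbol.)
A FIRST/FIRST conflict occurs when two productions N → α and N → β for the same non-terminal have FIRST(α) ∩ FIRST(β) ≠ ∅ (with ε ∈ FIRST of a nullable right-hand side, so two nullable alternatives also conflict).

FIRST sets of the non-terminals at (or reachable through a nullable prefix from) the front of some alternative:
  FIRST(D) = { 'a' }

Productions for T:
  T → *: FIRST = { '*' }
  T → D a T: FIRST = { 'a' }
  T → , ,: FIRST = { ',' }
D has only one production, so no FIRST/FIRST conflict is possible there.

All alternatives of each non-terminal have pairwise disjoint FIRST sets.

Answer: No FIRST/FIRST conflicts.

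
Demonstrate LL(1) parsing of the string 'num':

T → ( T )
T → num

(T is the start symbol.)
LL(1) parsing maintains a stack (initially the start symbol over $) and the input. At each step: if the stack top is a terminal, match it against the current input token; if it is a non-terminal N, replace it with the RHS of M[N, lookahead] (the unique production whose predict set contains the lookahead).

Stack is shown with the top on the left.

Stack  Input  Action
--------------------
T $    num $  output T → num
num $  num $  match 'num'
$      $      accept

The string is accepted.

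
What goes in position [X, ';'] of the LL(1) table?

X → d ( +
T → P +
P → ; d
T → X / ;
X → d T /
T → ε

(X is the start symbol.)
To find M[X, ';'], we find productions for X where ';' is in the predict set (PREDICT(N → α) = (FIRST(α) \ {ε}) ∪ (FOLLOW(N) if α ⇒* ε)).

X → d ( +: PREDICT = { 'd' }
X → d T /: PREDICT = { 'd' }

M[X, ';'] is empty (no production applies)

Answer: Empty (error entry)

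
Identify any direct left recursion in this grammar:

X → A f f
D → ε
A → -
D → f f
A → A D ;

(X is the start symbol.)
Direct left recursion occurs when N → N α for some non-terminal N (the right-hand side begins with the left-hand side itself).

X → A f f: starts with A
D → ε: starts with ε
A → -: starts with '-'
D → f f: starts with f
A → A D ;: LEFT RECURSIVE (starts with A)

The grammar has direct left recursion on: A.

Answer: Yes, A is left-recursive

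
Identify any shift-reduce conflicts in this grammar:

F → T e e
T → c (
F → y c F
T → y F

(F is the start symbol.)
Augment with F' → F and build the canonical LR(0) collection (I0 = CLOSURE({[F' → . F]}), then GOTO on every symbol after a dot until no new states appear). It has 11 states:
  I0: { [F → . T e e], [F → . y c F], [F' → . F], [T → . c (], [T → . y F] }  — shift
  I1: { [F' → F .] }  — accept
  I2: { [F → T . e e] }  — shift
  I3: { [T → c . (] }  — shift
  I4: { [F → . T e e], [F → . y c F], [F → y . c F], [T → . c (], [T → . y F], [T → y . F] }  — shift
  I5: { [T → y F .] }  — reduce
  I6: { [F → . T e e], [F → . y c F], [F → y c . F], [T → . c (], [T → . y F], [T → c . (] }  — shift
  I7: { [T → c ( .] }  — reduce
  I8: { [F → y c F .] }  — reduce
  I9: { [F → T e . e] }  — shift
  I10: { [F → T e e .] }  — reduce

No state contains both a complete item and a shift item.

Answer: No shift-reduce conflicts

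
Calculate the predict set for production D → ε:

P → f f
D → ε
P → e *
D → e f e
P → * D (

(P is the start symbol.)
PREDICT(D → ε) = (FIRST(RHS) \ {ε}) ∪ (FOLLOW(D) if ε ∈ FIRST(RHS), i.e. RHS ⇒* ε)
The right-hand side is ε (FIRST(ε) = { ε }), so the predict set is FOLLOW(D) = { '(' }
PREDICT(D → ε) = { '(' }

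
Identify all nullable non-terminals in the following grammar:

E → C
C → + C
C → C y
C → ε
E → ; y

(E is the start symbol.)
A non-terminal is nullable if it can derive ε (the empty string): either it has an ε-production, or it has a production whose right-hand side consists entirely of nullable non-terminals.

ε-productions: C → ε
So C is immediately nullable.
E → C: every symbol on the right is nullable, so E is nullable too.
Every non-terminal is now nullable.
Nullable = { 'C', 'E' }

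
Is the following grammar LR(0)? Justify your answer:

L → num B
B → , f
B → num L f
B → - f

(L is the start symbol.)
Yes, the grammar is LR(0)

A grammar is LR(0) if no state in the canonical LR(0) collection has:
  - both a shift item (dot before a terminal) and a complete item (shift-reduce conflict), or
  - two or more complete items (reduce-reduce conflict; the accept item [L' → L .] counts as a complete item here).

Augment with L' → L and build the canonical LR(0) collection (I0 = CLOSURE({[L' → . L]}), then GOTO on every symbol after a dot until no new states appear). It has 11 states:
  I0: { [L → . num B], [L' → . L] }  — shift
  I1: { [L' → L .] }  — accept
  I2: { [B → . , f], [B → . - f], [B → . num L f], [L → num . B] }  — shift
  I3: { [B → , . f] }  — shift
  I4: { [B → - . f] }  — shift
  I5: { [L → num B .] }  — reduce
  I6: { [B → num . L f], [L → . num B] }  — shift
  I7: { [B → num L . f] }  — shift
  I8: { [B → num L f .] }  — reduce
  I9: { [B → - f .] }  — reduce
  I10: { [B → , f .] }  — reduce

Every state is either a pure shift/goto state or contains exactly one complete item and nothing to shift — no conflicts. The grammar is LR(0).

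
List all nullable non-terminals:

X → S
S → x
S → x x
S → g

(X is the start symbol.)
None

A non-terminal is nullable if it can derive ε (the empty string): either it has an ε-production, or it has a production whose right-hand side consists entirely of nullable non-terminals.

There are no ε-productions, so no non-terminal can derive ε.
No non-terminals are nullable.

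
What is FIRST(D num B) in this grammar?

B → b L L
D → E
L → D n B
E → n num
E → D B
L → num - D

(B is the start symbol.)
FIRST sets of the non-terminals involved (from the grammar, by fixed-point iteration):
  FIRST(D) = { 'n' }

To compute FIRST(D num B), process the symbols left to right:
Symbol D is a non-terminal. Add FIRST(D) \ {ε} = { 'n' }
D is not nullable (ε ∉ FIRST(D)), so stop here.
FIRST(D num B) = { 'n' }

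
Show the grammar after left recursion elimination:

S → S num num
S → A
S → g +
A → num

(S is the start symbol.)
S → A S'
S → g + S'
S' → num num S'
S' → ε
A → num

S is directly left-recursive. The standard transformation for
  A → A α₁ | ... | A α_m | β₁ | ... | β_n
is
  A  → β₁ A' | ... | β_n A'
  A' → α₁ A' | ... | α_m A' | ε

S → A becomes S → A S'
S → g + becomes S → g + S'
S → S num num becomes S' → num num S'
Add S' → ε

Productions for other non-terminals are unchanged:
  A → num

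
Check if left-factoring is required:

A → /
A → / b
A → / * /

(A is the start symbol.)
Left-factoring is needed when two productions for the same non-terminal
share a common prefix on the right-hand side.

Productions for A:
  A → /
  A → / b
  A → / * /

Found common prefix '/' in productions for A

Answer: Yes, A has productions with common prefix '/'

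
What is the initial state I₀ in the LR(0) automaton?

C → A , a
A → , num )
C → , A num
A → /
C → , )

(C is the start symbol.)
{ [A → . , num )], [A → . /], [C → . , )], [C → . , A num], [C → . A , a], [C' → . C] }

First, augment the grammar with C' → C
I₀ = CLOSURE({ [C' → . C] }):
  [C' → . C] has the dot before C: add [C → . A , a], [C → . , A num], [C → . , )]
  [C → . A , a] has the dot before A: add [A → . , num )], [A → . /]
No further items can be added.

I₀ = { [A → . , num )], [A → . /], [C → . , )], [C → . , A num], [C → . A , a], [C' → . C] }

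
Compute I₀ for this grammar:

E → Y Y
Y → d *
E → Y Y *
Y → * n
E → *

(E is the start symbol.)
{ [E → . *], [E → . Y Y *], [E → . Y Y], [E' → . E], [Y → . * n], [Y → . d *] }

First, augment the grammar with E' → E
I₀ = CLOSURE({ [E' → . E] }):
  [E' → . E] has the dot before E: add [E → . Y Y], [E → . Y Y *], [E → . *]
  [E → . Y Y] has the dot before Y: add [Y → . d *], [Y → . * n]
No further items can be added.

I₀ = { [E → . *], [E → . Y Y *], [E → . Y Y], [E' → . E], [Y → . * n], [Y → . d *] }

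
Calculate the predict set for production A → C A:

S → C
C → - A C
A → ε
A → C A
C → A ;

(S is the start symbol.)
PREDICT(A → C A) = (FIRST(RHS) \ {ε}) ∪ (FOLLOW(A) if ε ∈ FIRST(RHS), i.e. RHS ⇒* ε)
FIRST(C) = { '-', ';' }
FIRST(C A) = { '-', ';' }
ε ∉ FIRST(C A), so FOLLOW(A) is not added.
PREDICT(A → C A) = { '-', ';' }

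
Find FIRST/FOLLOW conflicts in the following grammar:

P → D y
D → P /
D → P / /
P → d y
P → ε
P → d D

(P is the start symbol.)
A FIRST/FOLLOW conflict occurs when a non-terminal N has a nullable alternative N → β (β ⇒* ε) and another alternative N → α with FIRST(α) ∩ FOLLOW(N) ≠ ∅: on such a lookahead the parser cannot decide between expanding α and letting N vanish via β.

Nullable non-terminals: P.
FIRST sets used below: FIRST(D) = { '/', 'd' }

P: nullable alternative(s) P → ε; FOLLOW(P) = { $, '/' }
  P → D y: FIRST \ {ε} = { '/', 'd' } — overlaps FOLLOW(P) on { '/' }: CONFLICT
  P → d y: FIRST \ {ε} = { 'd' } — disjoint from FOLLOW(P)
  P → ε: FIRST \ {ε} = { } — this is the only nullable alternative, skip
  P → d D: FIRST \ {ε} = { 'd' } — disjoint from FOLLOW(P)

D has no nullable alternative, so no FIRST/FOLLOW check is needed there.

So the grammar has 1 FIRST/FOLLOW conflict (marked CONFLICT above).

Answer: Yes. P → D y with FOLLOW(P) on { '/' }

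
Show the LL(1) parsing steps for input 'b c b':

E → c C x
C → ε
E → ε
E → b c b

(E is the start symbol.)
Stack is shown with the top on the left.

Stack    Input    Action
------------------------
E $      b c b $  output E → b c b
b c b $  b c b $  match 'b'
c b $    c b $    match 'c'
b $      b $      match 'b'
$        $        accept

The string is accepted.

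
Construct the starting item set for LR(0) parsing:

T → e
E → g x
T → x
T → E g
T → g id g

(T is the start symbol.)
{ [E → . g x], [T → . E g], [T → . e], [T → . g id g], [T → . x], [T' → . T] }

First, augment the grammar with T' → T
I₀ = CLOSURE({ [T' → . T] }):
  [T' → . T] has the dot before T: add [T → . e], [T → . x], [T → . E g], [T → . g id g]
  [T → . E g] has the dot before E: add [E → . g x]
No further items can be added.

I₀ = { [E → . g x], [T → . E g], [T → . e], [T → . g id g], [T → . x], [T' → . T] }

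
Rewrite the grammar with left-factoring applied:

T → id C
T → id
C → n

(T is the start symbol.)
T → id T'
T' → C
T' → ε
C → n

Left-factoring transforms A → αβ₁ | αβ₂ into A → αA' and A' → β₁ | β₂
(α is the longest common prefix among the alternatives). Repeat until
no nonterminal has two alternatives with a common prefix.

Round 1: T has alternatives sharing prefix 'id'. Introduce T': T → id T'
  Add: T' → C
  Add: T' → ε

No remaining common prefixes — done.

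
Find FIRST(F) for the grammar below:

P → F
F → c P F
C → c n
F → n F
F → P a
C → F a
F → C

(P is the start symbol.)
{ 'c', 'n' }

FIRST sets of the other non-terminals involved (by the same procedure, iterated to a fixed point):
  FIRST(P) = { 'c', 'n' }
  FIRST(C) = { 'c', 'n' }

From F → c P F:
  - c is a terminal: add 'c' and stop
From F → n F:
  - n is a terminal: add 'n' and stop
From F → P a:
  - P is a non-terminal: add FIRST(P) \ {ε} = { 'c', 'n' }
    P is not nullable, so stop
From F → C:
  - C is a non-terminal: add FIRST(C) \ {ε} = { 'c', 'n' }
    C is not nullable, so stop

Collecting: FIRST(F) = { 'c', 'n' }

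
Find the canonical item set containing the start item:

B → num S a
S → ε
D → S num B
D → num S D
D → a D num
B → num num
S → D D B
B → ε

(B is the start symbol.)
First, augment the grammar with B' → B
I₀ = CLOSURE({ [B' → . B] }):
  [B' → . B] has the dot before B: add [B → . num S a], [B → . num num], [B → .]
No further items can be added.

I₀ = { [B → . num S a], [B → . num num], [B → .], [B' → . B] }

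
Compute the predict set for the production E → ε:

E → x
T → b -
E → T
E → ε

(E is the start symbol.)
{ $ }

PREDICT(E → ε) = (FIRST(RHS) \ {ε}) ∪ (FOLLOW(E) if ε ∈ FIRST(RHS), i.e. RHS ⇒* ε)
The right-hand side is ε (FIRST(ε) = { ε }), so the predict set is FOLLOW(E) = { $ }
PREDICT(E → ε) = { $ }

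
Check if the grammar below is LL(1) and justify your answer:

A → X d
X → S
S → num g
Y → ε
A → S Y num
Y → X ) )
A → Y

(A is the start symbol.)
No. Predict set conflict for A: { 'num' }

A grammar is LL(1) if for each non-terminal N with multiple productions, the predict sets of those productions are pairwise disjoint, where PREDICT(N → α) = (FIRST(α) \ {ε}) ∪ (FOLLOW(N) if α ⇒* ε).

Relevant sets:
  FIRST(X) = { 'num' }
  FIRST(S) = { 'num' }
  FIRST(Y) = { 'num', ε }
  FOLLOW(A) = { $ }
  FOLLOW(Y) = { $, 'num' }

For A:
  PREDICT(A → X d) = { 'num' }
  PREDICT(A → S Y num) = { 'num' }
  PREDICT(A → Y) = { $, 'num' }
For Y:
  PREDICT(Y → ε) = { $, 'num' }
  PREDICT(Y → X ')' ')') = { 'num' }
X, S have a single production, so nothing to check there.

Conflict found: Predict set conflict for A: { 'num' }
The grammar is NOT LL(1).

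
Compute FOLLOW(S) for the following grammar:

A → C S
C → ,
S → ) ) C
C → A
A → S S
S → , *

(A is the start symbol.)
{ $, ')', ',' }

In A → C S: S is at the end, add FOLLOW(A)
In A → S S: S is followed by S, add FIRST(S) \ {ε} = { ')', ',' }
In A → S S: S is at the end, add FOLLOW(A)

The FOLLOW sets referred to above (computed the same way, to a fixed point):
  FOLLOW(A) = { $, ')', ',' }

Taking the union: FOLLOW(S) = { $, ')', ',' }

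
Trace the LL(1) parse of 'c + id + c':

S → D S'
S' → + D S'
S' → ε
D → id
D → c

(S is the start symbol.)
LL(1) parsing maintains a stack (initially the start symbol over $) and the input. At each step: if the stack top is a terminal, match it against the current input token; if it is a non-terminal N, replace it with the RHS of M[N, lookahead] (the unique production whose predict set contains the lookahead).

Stack is shown with the top on the left.

Stack     Input         Action
------------------------------
S $       c + id + c $  output S → D S'
D S' $    c + id + c $  output D → c
c S' $    c + id + c $  match 'c'
S' $      + id + c $    output S' → + D S'
+ D S' $  + id + c $    match '+'
D S' $    id + c $      output D → id
id S' $   id + c $      match 'id'
S' $      + c $         output S' → + D S'
+ D S' $  + c $         match '+'
D S' $    c $           output D → c
c S' $    c $           match 'c'
S' $      $             output S' → ε
$         $             accept

The string is accepted.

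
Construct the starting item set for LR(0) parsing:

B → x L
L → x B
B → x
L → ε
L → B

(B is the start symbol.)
{ [B → . x L], [B → . x], [B' → . B] }

First, augment the grammar with B' → B
I₀ = CLOSURE({ [B' → . B] }):
  [B' → . B] has the dot before B: add [B → . x L], [B → . x]
No further items can be added.

I₀ = { [B → . x L], [B → . x], [B' → . B] }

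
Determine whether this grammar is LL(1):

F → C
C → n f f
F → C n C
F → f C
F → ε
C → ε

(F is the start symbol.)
No. Predict set conflict for F: { 'n' }

A grammar is LL(1) if for each non-terminal N with multiple productions, the predict sets of those productions are pairwise disjoint, where PREDICT(N → α) = (FIRST(α) \ {ε}) ∪ (FOLLOW(N) if α ⇒* ε).

Relevant sets:
  FIRST(C) = { 'n', ε }
  FOLLOW(F) = { $ }
  FOLLOW(C) = { $, 'n' }

For F:
  PREDICT(F → C) = { $, 'n' }
  PREDICT(F → C n C) = { 'n' }
  PREDICT(F → f C) = { 'f' }
  PREDICT(F → ε) = { $ }
For C:
  PREDICT(C → n f f) = { 'n' }
  PREDICT(C → ε) = { $, 'n' }

Conflict found: Predict set conflict for F: { 'n' }
The grammar is NOT LL(1).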